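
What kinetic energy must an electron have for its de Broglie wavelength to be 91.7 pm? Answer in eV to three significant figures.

KE = 179 eV

p = h/λ = 6.626 × 10⁻³⁴ / 9.170 × 10⁻¹¹ = 7.226 × 10⁻²⁴ kg·m/s.
KE = p²/(2m) = (7.226 × 10⁻²⁴)² / (2 × 9.109 × 10⁻³¹) = 2.866 × 10⁻¹⁷ J = 179 eV.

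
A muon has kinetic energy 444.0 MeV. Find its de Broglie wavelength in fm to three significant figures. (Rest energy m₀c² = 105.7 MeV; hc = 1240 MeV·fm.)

λ = 2.30 fm

Total energy E = KE + m₀c² = 444.0 + 105.7 = 549.7 MeV.
(pc)² = E² − (m₀c²)² = (549.7)² − (105.7)² = 2.910 × 10⁵ MeV², so pc = 539.4 MeV.
λ = hc/(pc) = 1240 MeV·fm / 539.4 MeV = 2.30 fm.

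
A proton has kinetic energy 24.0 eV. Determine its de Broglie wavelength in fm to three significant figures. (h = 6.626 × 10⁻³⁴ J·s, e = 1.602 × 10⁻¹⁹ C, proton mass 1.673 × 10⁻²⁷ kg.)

KE = 24.0 eV = 3.845 × 10⁻¹⁸ J.
p = √(2mKE) = √(2 × 1.673 × 10⁻²⁷ × 3.845 × 10⁻¹⁸) = 1.134 × 10⁻²² kg·m/s.
λ = h/p = 6.626 × 10⁻³⁴ / 1.134 × 10⁻²² = 5.84 × 10⁻¹² m = 5840 fm.

λ = 5840 fm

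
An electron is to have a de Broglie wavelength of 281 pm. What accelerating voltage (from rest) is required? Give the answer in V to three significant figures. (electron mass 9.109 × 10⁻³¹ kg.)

V = 19.1 V

p = h/λ = 6.626 × 10⁻³⁴ / 2.810 × 10⁻¹⁰ = 2.358 × 10⁻²⁴ kg·m/s.
KE = p²/(2m) = 3.052 × 10⁻¹⁸ J.
V = KE/e = 3.052 × 10⁻¹⁸ / (1.602 × 10⁻¹⁹) = 19.1 V.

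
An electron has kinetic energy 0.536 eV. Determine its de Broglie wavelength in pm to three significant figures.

λ = 1680 pm

KE = 0.536 eV = 8.587 × 10⁻²⁰ J.
p = √(2mKE) = √(2 × 9.109 × 10⁻³¹ × 8.587 × 10⁻²⁰) = 3.955 × 10⁻²⁵ kg·m/s.
λ = h/p = 6.626 × 10⁻³⁴ / 3.955 × 10⁻²⁵ = 1.68 × 10⁻⁹ m = 1680 pm.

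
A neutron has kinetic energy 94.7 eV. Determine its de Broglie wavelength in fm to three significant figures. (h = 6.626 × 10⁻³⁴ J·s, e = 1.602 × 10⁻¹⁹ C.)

λ = 2940 fm

KE = 94.7 eV = 1.517 × 10⁻¹⁷ J.
p = √(2mKE) = √(2 × 1.675 × 10⁻²⁷ × 1.517 × 10⁻¹⁷) = 2.254 × 10⁻²² kg·m/s.
λ = h/p = 6.626 × 10⁻³⁴ / 2.254 × 10⁻²² = 2.94 × 10⁻¹² m = 2940 fm.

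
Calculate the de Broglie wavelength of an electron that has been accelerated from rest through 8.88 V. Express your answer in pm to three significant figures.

KE = eV = 1.602 × 10⁻¹⁹ × 8.880 = 1.423 × 10⁻¹⁸ J.
p = √(2mKE) = √(2 × 9.109 × 10⁻³¹ × 1.423 × 10⁻¹⁸) = 1.610 × 10⁻²⁴ kg·m/s.
λ = h/p = 6.626 × 10⁻³⁴ / 1.610 × 10⁻²⁴ = 4.12 × 10⁻¹⁰ m = 412 pm.

λ = 412 pm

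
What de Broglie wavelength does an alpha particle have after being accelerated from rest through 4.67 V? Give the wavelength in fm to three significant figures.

λ = 4700 fm

KE = 2eV = 2 × 1.602 × 10⁻¹⁹ × 4.670 = 1.496 × 10⁻¹⁸ J.
p = √(2mKE) = √(2 × 6.645 × 10⁻²⁷ × 1.496 × 10⁻¹⁸) = 1.410 × 10⁻²² kg·m/s.
λ = h/p = 6.626 × 10⁻³⁴ / 1.410 × 10⁻²² = 4.70 × 10⁻¹² m = 4700 fm.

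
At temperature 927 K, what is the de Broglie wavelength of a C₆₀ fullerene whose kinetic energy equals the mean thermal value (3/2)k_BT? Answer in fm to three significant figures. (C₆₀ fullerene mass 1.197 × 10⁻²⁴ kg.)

KE = (3/2)k_BT = 1.5 × 1.381 × 10⁻²³ × 927 = 1.920 × 10⁻²⁰ J.
p = √(2mKE) = √(2 × 1.197 × 10⁻²⁴ × 1.920 × 10⁻²⁰) = 2.144 × 10⁻²² kg·m/s.
λ = h/p = 3.09 × 10⁻¹² m = 3090 fm.

λ = 3090 fm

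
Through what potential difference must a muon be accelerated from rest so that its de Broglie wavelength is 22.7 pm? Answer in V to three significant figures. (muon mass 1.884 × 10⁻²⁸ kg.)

p = h/λ = 6.626 × 10⁻³⁴ / 2.270 × 10⁻¹¹ = 2.919 × 10⁻²³ kg·m/s.
KE = p²/(2m) = 2.261 × 10⁻¹⁸ J.
V = KE/e = 2.261 × 10⁻¹⁸ / (1.602 × 10⁻¹⁹) = 14.1 V.

V = 14.1 V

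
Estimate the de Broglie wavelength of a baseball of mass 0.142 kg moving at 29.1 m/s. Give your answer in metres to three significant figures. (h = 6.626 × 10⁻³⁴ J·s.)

λ = 1.60 × 10⁻³⁴ m

p = mv = 0.142 × 29.1 = 4.132 kg·m/s.
λ = h/p = 6.626 × 10⁻³⁴ / 4.132 = 1.60 × 10⁻³⁴ m.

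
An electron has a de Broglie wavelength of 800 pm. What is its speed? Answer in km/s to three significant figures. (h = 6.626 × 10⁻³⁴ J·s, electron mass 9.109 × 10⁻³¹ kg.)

p = h/λ = 6.626 × 10⁻³⁴ / 8.000 × 10⁻¹⁰ = 8.282 × 10⁻²⁵ kg·m/s.
v = p/m = 8.282 × 10⁻²⁵ / 9.109 × 10⁻³¹ = 9.09 × 10⁵ m/s = 909 km/s.

v = 909 km/s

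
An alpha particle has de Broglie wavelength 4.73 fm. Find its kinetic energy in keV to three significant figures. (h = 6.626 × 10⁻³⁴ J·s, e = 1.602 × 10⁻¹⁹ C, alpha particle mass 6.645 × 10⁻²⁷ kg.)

p = h/λ = 6.626 × 10⁻³⁴ / 4.730 × 10⁻¹⁵ = 1.401 × 10⁻¹⁹ kg·m/s.
KE = p²/(2m) = (1.401 × 10⁻¹⁹)² / (2 × 6.645 × 10⁻²⁷) = 1.477 × 10⁻¹² J = 9220 keV.

KE = 9220 keV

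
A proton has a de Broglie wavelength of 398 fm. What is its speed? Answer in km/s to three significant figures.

p = h/λ = 6.626 × 10⁻³⁴ / 3.980 × 10⁻¹³ = 1.665 × 10⁻²¹ kg·m/s.
v = p/m = 1.665 × 10⁻²¹ / 1.673 × 10⁻²⁷ = 9.95 × 10⁵ m/s = 995 km/s.

v = 995 km/s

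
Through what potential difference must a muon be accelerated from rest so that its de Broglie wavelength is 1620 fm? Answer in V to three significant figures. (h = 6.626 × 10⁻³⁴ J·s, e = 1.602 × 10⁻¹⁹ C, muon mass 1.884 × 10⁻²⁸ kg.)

V = 2770 V

p = h/λ = 6.626 × 10⁻³⁴ / 1.620 × 10⁻¹² = 4.090 × 10⁻²² kg·m/s.
KE = p²/(2m) = 4.440 × 10⁻¹⁶ J.
V = KE/e = 4.440 × 10⁻¹⁶ / (1.602 × 10⁻¹⁹) = 2770 V.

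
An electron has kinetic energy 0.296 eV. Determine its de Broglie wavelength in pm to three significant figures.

λ = 2250 pm

KE = 0.296 eV = 4.742 × 10⁻²⁰ J.
p = √(2mKE) = √(2 × 9.109 × 10⁻³¹ × 4.742 × 10⁻²⁰) = 2.939 × 10⁻²⁵ kg·m/s.
λ = h/p = 6.626 × 10⁻³⁴ / 2.939 × 10⁻²⁵ = 2.25 × 10⁻⁹ m = 2250 pm.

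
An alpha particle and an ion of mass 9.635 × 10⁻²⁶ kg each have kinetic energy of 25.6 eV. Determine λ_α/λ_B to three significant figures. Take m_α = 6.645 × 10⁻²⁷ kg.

λ_α/λ_B = 3.81

At fixed KE, p = √(2mKE) so λ = h/p ∝ 1/√m.
λ_α/λ_B = √(m_B/m_α) = √(9.635 × 10⁻²⁶/6.645 × 10⁻²⁷) = √(14.50) = 3.81.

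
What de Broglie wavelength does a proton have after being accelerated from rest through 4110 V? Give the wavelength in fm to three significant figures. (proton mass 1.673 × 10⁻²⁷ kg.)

λ = 446 fm

KE = eV = 1.602 × 10⁻¹⁹ × 4110 = 6.584 × 10⁻¹⁶ J.
p = √(2mKE) = √(2 × 1.673 × 10⁻²⁷ × 6.584 × 10⁻¹⁶) = 1.484 × 10⁻²¹ kg·m/s.
λ = h/p = 6.626 × 10⁻³⁴ / 1.484 × 10⁻²¹ = 4.46 × 10⁻¹³ m = 446 fm.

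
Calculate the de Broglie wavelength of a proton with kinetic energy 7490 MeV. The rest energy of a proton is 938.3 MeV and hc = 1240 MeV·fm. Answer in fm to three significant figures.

Total energy E = KE + m₀c² = 7490 + 938.3 = 8428.3 MeV.
(pc)² = E² − (m₀c²)² = (8428.3)² − (938.3)² = 7.016 × 10⁷ MeV², so pc = 8376 MeV.
λ = hc/(pc) = 1240 MeV·fm / 8376 MeV = 0.148 fm.

λ = 0.148 fm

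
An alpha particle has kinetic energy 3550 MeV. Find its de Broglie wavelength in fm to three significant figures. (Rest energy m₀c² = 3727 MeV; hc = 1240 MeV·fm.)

Total energy E = KE + m₀c² = 3550 + 3727 = 7277 MeV.
(pc)² = E² − (m₀c²)² = (7277)² − (3727)² = 3.906 × 10⁷ MeV², so pc = 6250 MeV.
λ = hc/(pc) = 1240 MeV·fm / 6250 MeV = 0.198 fm.

λ = 0.198 fm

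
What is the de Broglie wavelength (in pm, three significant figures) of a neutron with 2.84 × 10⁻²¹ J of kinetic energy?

λ = 215 pm

p = √(2mKE) = √(2 × 1.675 × 10⁻²⁷ × 2.840 × 10⁻²¹) = 3.084 × 10⁻²⁴ kg·m/s.
λ = h/p = 6.626 × 10⁻³⁴ / 3.084 × 10⁻²⁴ = 2.15 × 10⁻¹⁰ m = 215 pm.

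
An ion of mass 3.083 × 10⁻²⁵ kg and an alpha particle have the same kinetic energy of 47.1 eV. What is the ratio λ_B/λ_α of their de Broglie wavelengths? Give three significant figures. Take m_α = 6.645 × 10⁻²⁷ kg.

λ_B/λ_α = 0.147

At fixed KE, p = √(2mKE) so λ = h/p ∝ 1/√m.
λ_B/λ_α = √(m_α/m_B) = √(6.645 × 10⁻²⁷/3.083 × 10⁻²⁵) = √(0.02155) = 0.147.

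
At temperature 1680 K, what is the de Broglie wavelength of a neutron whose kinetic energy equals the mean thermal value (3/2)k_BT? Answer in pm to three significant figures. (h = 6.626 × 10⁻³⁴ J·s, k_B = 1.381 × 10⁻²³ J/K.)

KE = (3/2)k_BT = 1.5 × 1.381 × 10⁻²³ × 1680 = 3.480 × 10⁻²⁰ J.
p = √(2mKE) = √(2 × 1.675 × 10⁻²⁷ × 3.480 × 10⁻²⁰) = 1.080 × 10⁻²³ kg·m/s.
λ = h/p = 6.14 × 10⁻¹¹ m = 61.4 pm.

λ = 61.4 pm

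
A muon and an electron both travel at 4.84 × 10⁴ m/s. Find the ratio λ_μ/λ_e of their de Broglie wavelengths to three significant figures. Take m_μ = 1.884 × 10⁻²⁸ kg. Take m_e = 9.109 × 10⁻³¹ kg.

At fixed v, p = mv so λ = h/(mv) ∝ 1/m.
λ_μ/λ_e = m_e/m_μ = 9.109 × 10⁻³¹/1.884 × 10⁻²⁸ = 4.83 × 10⁻³.

λ_μ/λ_e = 4.83 × 10⁻³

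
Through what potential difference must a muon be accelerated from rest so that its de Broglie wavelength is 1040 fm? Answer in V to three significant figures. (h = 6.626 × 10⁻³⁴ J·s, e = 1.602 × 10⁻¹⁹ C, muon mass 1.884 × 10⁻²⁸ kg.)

V = 6720 V

p = h/λ = 6.626 × 10⁻³⁴ / 1.040 × 10⁻¹² = 6.371 × 10⁻²² kg·m/s.
KE = p²/(2m) = 1.077 × 10⁻¹⁵ J.
V = KE/e = 1.077 × 10⁻¹⁵ / (1.602 × 10⁻¹⁹) = 6720 V.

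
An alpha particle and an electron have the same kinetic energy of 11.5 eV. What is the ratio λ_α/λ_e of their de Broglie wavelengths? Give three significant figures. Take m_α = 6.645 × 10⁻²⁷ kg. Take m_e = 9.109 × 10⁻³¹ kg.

At fixed KE, p = √(2mKE) so λ = h/p ∝ 1/√m.
λ_α/λ_e = √(m_e/m_α) = √(9.109 × 10⁻³¹/6.645 × 10⁻²⁷) = √(1.371 × 10⁻⁴) = 0.0117.

λ_α/λ_e = 0.0117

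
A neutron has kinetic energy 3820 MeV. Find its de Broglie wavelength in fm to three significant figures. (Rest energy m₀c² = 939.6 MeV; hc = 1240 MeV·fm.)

λ = 0.266 fm

Total energy E = KE + m₀c² = 3820 + 939.6 = 4759.6 MeV.
(pc)² = E² − (m₀c²)² = (4759.6)² − (939.6)² = 2.177 × 10⁷ MeV², so pc = 4666 MeV.
λ = hc/(pc) = 1240 MeV·fm / 4666 MeV = 0.266 fm.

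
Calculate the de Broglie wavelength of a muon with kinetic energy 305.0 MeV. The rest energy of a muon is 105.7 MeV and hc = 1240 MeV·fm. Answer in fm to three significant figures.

Total energy E = KE + m₀c² = 305.0 + 105.7 = 410.7 MeV.
(pc)² = E² − (m₀c²)² = (410.7)² − (105.7)² = 1.575 × 10⁵ MeV², so pc = 396.9 MeV.
λ = hc/(pc) = 1240 MeV·fm / 396.9 MeV = 3.12 fm.

λ = 3.12 fm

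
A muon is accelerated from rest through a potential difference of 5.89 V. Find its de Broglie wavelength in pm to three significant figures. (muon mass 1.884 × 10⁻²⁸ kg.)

KE = eV = 1.602 × 10⁻¹⁹ × 5.890 = 9.436 × 10⁻¹⁹ J.
p = √(2mKE) = √(2 × 1.884 × 10⁻²⁸ × 9.436 × 10⁻¹⁹) = 1.886 × 10⁻²³ kg·m/s.
λ = h/p = 6.626 × 10⁻³⁴ / 1.886 × 10⁻²³ = 3.51 × 10⁻¹¹ m = 35.1 pm.

λ = 35.1 pm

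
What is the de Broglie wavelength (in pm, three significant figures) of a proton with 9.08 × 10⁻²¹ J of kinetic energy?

p = √(2mKE) = √(2 × 1.673 × 10⁻²⁷ × 9.080 × 10⁻²¹) = 5.512 × 10⁻²⁴ kg·m/s.
λ = h/p = 6.626 × 10⁻³⁴ / 5.512 × 10⁻²⁴ = 1.20 × 10⁻¹⁰ m = 120 pm.

λ = 120 pm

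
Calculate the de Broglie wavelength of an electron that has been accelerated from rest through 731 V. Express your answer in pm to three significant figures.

KE = eV = 1.602 × 10⁻¹⁹ × 731.0 = 1.171 × 10⁻¹⁶ J.
p = √(2mKE) = √(2 × 9.109 × 10⁻³¹ × 1.171 × 10⁻¹⁶) = 1.461 × 10⁻²³ kg·m/s.
λ = h/p = 6.626 × 10⁻³⁴ / 1.461 × 10⁻²³ = 4.54 × 10⁻¹¹ m = 45.4 pm.

λ = 45.4 pm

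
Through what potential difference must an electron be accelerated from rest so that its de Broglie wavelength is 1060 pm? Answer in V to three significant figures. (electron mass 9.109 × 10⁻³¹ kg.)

V = 1.34 V

p = h/λ = 6.626 × 10⁻³⁴ / 1.060 × 10⁻⁹ = 6.251 × 10⁻²⁵ kg·m/s.
KE = p²/(2m) = 2.145 × 10⁻¹⁹ J.
V = KE/e = 2.145 × 10⁻¹⁹ / (1.602 × 10⁻¹⁹) = 1.34 V.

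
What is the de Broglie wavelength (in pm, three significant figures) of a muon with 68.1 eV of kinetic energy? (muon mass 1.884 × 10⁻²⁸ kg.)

λ = 10.3 pm

KE = 68.1 eV = 1.091 × 10⁻¹⁷ J.
p = √(2mKE) = √(2 × 1.884 × 10⁻²⁸ × 1.091 × 10⁻¹⁷) = 6.412 × 10⁻²³ kg·m/s.
λ = h/p = 6.626 × 10⁻³⁴ / 6.412 × 10⁻²³ = 1.03 × 10⁻¹¹ m = 10.3 pm.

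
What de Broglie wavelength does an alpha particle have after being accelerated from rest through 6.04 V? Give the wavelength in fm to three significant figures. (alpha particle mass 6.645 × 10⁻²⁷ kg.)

KE = 2eV = 2 × 1.602 × 10⁻¹⁹ × 6.040 = 1.935 × 10⁻¹⁸ J.
p = √(2mKE) = √(2 × 6.645 × 10⁻²⁷ × 1.935 × 10⁻¹⁸) = 1.604 × 10⁻²² kg·m/s.
λ = h/p = 6.626 × 10⁻³⁴ / 1.604 × 10⁻²² = 4.13 × 10⁻¹² m = 4130 fm.

λ = 4130 fm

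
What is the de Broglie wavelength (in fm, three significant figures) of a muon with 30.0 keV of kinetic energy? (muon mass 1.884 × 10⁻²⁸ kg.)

λ = 492 fm

KE = 30.0 keV = 4.806 × 10⁻¹⁵ J.
p = √(2mKE) = √(2 × 1.884 × 10⁻²⁸ × 4.806 × 10⁻¹⁵) = 1.346 × 10⁻²¹ kg·m/s.
λ = h/p = 6.626 × 10⁻³⁴ / 1.346 × 10⁻²¹ = 4.92 × 10⁻¹³ m = 492 fm.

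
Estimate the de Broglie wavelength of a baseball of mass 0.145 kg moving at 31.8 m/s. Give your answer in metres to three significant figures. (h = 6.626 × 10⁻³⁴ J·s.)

p = mv = 0.145 × 31.8 = 4.611 kg·m/s.
λ = h/p = 6.626 × 10⁻³⁴ / 4.611 = 1.44 × 10⁻³⁴ m.

λ = 1.44 × 10⁻³⁴ m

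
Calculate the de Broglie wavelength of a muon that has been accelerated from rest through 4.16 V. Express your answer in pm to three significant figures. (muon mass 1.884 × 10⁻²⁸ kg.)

λ = 41.8 pm

KE = eV = 1.602 × 10⁻¹⁹ × 4.160 = 6.664 × 10⁻¹⁹ J.
p = √(2mKE) = √(2 × 1.884 × 10⁻²⁸ × 6.664 × 10⁻¹⁹) = 1.585 × 10⁻²³ kg·m/s.
λ = h/p = 6.626 × 10⁻³⁴ / 1.585 × 10⁻²³ = 4.18 × 10⁻¹¹ m = 41.8 pm.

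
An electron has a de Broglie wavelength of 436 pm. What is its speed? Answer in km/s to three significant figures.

p = h/λ = 6.626 × 10⁻³⁴ / 4.360 × 10⁻¹⁰ = 1.520 × 10⁻²⁴ kg·m/s.
v = p/m = 1.520 × 10⁻²⁴ / 9.109 × 10⁻³¹ = 1.67 × 10⁶ m/s = 1670 km/s.

v = 1670 km/s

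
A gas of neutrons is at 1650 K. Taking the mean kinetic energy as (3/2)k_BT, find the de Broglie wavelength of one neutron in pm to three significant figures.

KE = (3/2)k_BT = 1.5 × 1.381 × 10⁻²³ × 1650 = 3.418 × 10⁻²⁰ J.
p = √(2mKE) = √(2 × 1.675 × 10⁻²⁷ × 3.418 × 10⁻²⁰) = 1.070 × 10⁻²³ kg·m/s.
λ = h/p = 6.19 × 10⁻¹¹ m = 61.9 pm.

λ = 61.9 pm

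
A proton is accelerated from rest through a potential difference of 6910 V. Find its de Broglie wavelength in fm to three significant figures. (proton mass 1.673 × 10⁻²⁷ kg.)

KE = eV = 1.602 × 10⁻¹⁹ × 6910 = 1.107 × 10⁻¹⁵ J.
p = √(2mKE) = √(2 × 1.673 × 10⁻²⁷ × 1.107 × 10⁻¹⁵) = 1.925 × 10⁻²¹ kg·m/s.
λ = h/p = 6.626 × 10⁻³⁴ / 1.925 × 10⁻²¹ = 3.44 × 10⁻¹³ m = 344 fm.

λ = 344 fm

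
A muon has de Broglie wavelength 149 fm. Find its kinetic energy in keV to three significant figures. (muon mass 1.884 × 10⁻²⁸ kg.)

p = h/λ = 6.626 × 10⁻³⁴ / 1.490 × 10⁻¹³ = 4.447 × 10⁻²¹ kg·m/s.
KE = p²/(2m) = (4.447 × 10⁻²¹)² / (2 × 1.884 × 10⁻²⁸) = 5.248 × 10⁻¹⁴ J = 328 keV.

KE = 328 keV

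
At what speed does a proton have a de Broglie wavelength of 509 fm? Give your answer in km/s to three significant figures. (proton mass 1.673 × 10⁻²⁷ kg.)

p = h/λ = 6.626 × 10⁻³⁴ / 5.090 × 10⁻¹³ = 1.302 × 10⁻²¹ kg·m/s.
v = p/m = 1.302 × 10⁻²¹ / 1.673 × 10⁻²⁷ = 7.78 × 10⁵ m/s = 778 km/s.

v = 778 km/s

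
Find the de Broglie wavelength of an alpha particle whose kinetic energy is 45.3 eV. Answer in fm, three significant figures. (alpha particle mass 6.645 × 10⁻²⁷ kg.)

KE = 45.3 eV = 7.257 × 10⁻¹⁸ J.
p = √(2mKE) = √(2 × 6.645 × 10⁻²⁷ × 7.257 × 10⁻¹⁸) = 3.106 × 10⁻²² kg·m/s.
λ = h/p = 6.626 × 10⁻³⁴ / 3.106 × 10⁻²² = 2.13 × 10⁻¹² m = 2130 fm.

λ = 2130 fm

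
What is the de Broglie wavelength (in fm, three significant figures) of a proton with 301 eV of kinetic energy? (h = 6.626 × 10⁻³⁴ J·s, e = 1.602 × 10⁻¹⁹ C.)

KE = 301 eV = 4.822 × 10⁻¹⁷ J.
p = √(2mKE) = √(2 × 1.673 × 10⁻²⁷ × 4.822 × 10⁻¹⁷) = 4.017 × 10⁻²² kg·m/s.
λ = h/p = 6.626 × 10⁻³⁴ / 4.017 × 10⁻²² = 1.65 × 10⁻¹² m = 1650 fm.

λ = 1650 fm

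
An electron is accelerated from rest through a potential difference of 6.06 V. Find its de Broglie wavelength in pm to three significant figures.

KE = eV = 1.602 × 10⁻¹⁹ × 6.060 = 9.708 × 10⁻¹⁹ J.
p = √(2mKE) = √(2 × 9.109 × 10⁻³¹ × 9.708 × 10⁻¹⁹) = 1.330 × 10⁻²⁴ kg·m/s.
λ = h/p = 6.626 × 10⁻³⁴ / 1.330 × 10⁻²⁴ = 4.98 × 10⁻¹⁰ m = 498 pm.

λ = 498 pm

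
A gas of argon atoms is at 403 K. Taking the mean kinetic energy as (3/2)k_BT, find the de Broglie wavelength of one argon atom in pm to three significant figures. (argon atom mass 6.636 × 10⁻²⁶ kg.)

KE = (3/2)k_BT = 1.5 × 1.381 × 10⁻²³ × 403 = 8.348 × 10⁻²¹ J.
p = √(2mKE) = √(2 × 6.636 × 10⁻²⁶ × 8.348 × 10⁻²¹) = 3.329 × 10⁻²³ kg·m/s.
λ = h/p = 1.99 × 10⁻¹¹ m = 19.9 pm.

λ = 19.9 pm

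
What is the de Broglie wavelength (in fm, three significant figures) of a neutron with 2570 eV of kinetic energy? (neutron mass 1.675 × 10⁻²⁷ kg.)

KE = 2570 eV = 4.117 × 10⁻¹⁶ J.
p = √(2mKE) = √(2 × 1.675 × 10⁻²⁷ × 4.117 × 10⁻¹⁶) = 1.174 × 10⁻²¹ kg·m/s.
λ = h/p = 6.626 × 10⁻³⁴ / 1.174 × 10⁻²¹ = 5.64 × 10⁻¹³ m = 564 fm.

λ = 564 fm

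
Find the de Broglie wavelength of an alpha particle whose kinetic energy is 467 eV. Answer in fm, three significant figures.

KE = 467 eV = 7.481 × 10⁻¹⁷ J.
p = √(2mKE) = √(2 × 6.645 × 10⁻²⁷ × 7.481 × 10⁻¹⁷) = 9.971 × 10⁻²² kg·m/s.
λ = h/p = 6.626 × 10⁻³⁴ / 9.971 × 10⁻²² = 6.65 × 10⁻¹³ m = 665 fm.

λ = 665 fm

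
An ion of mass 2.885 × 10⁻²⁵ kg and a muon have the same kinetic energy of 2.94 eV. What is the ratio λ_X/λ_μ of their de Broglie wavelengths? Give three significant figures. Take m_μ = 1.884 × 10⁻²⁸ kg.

λ_X/λ_μ = 0.0256

At fixed KE, p = √(2mKE) so λ = h/p ∝ 1/√m.
λ_X/λ_μ = √(m_μ/m_X) = √(1.884 × 10⁻²⁸/2.885 × 10⁻²⁵) = √(6.530 × 10⁻⁴) = 0.0256.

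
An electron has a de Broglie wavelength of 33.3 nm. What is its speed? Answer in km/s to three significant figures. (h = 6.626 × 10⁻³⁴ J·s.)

p = h/λ = 6.626 × 10⁻³⁴ / 3.330 × 10⁻⁸ = 1.990 × 10⁻²⁶ kg·m/s.
v = p/m = 1.990 × 10⁻²⁶ / 9.109 × 10⁻³¹ = 2.18 × 10⁴ m/s = 21.8 km/s.

v = 21.8 km/s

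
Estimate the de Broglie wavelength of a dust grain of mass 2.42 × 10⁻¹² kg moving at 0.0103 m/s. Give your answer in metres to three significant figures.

p = mv = 2.42 × 10⁻¹² × 0.0103 = 2.493 × 10⁻¹⁴ kg·m/s.
λ = h/p = 6.626 × 10⁻³⁴ / 2.493 × 10⁻¹⁴ = 2.66 × 10⁻²⁰ m.

λ = 2.66 × 10⁻²⁰ m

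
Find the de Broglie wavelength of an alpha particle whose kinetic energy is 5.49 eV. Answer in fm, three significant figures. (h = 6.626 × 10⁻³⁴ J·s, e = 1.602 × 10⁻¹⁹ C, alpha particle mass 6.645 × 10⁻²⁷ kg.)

KE = 5.49 eV = 8.795 × 10⁻¹⁹ J.
p = √(2mKE) = √(2 × 6.645 × 10⁻²⁷ × 8.795 × 10⁻¹⁹) = 1.081 × 10⁻²² kg·m/s.
λ = h/p = 6.626 × 10⁻³⁴ / 1.081 × 10⁻²² = 6.13 × 10⁻¹² m = 6130 fm.

λ = 6130 fm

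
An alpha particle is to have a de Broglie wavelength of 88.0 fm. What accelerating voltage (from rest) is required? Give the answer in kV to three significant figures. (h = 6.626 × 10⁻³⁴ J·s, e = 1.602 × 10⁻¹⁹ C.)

p = h/λ = 6.626 × 10⁻³⁴ / 8.800 × 10⁻¹⁴ = 7.530 × 10⁻²¹ kg·m/s.
KE = p²/(2m) = 4.266 × 10⁻¹⁵ J.
V = KE/2e = 4.266 × 10⁻¹⁵ / (2 × 1.602 × 10⁻¹⁹) = 13.3 kV.

V = 13.3 kV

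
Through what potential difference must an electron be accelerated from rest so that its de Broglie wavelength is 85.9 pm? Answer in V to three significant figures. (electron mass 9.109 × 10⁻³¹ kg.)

V = 204 V

p = h/λ = 6.626 × 10⁻³⁴ / 8.590 × 10⁻¹¹ = 7.714 × 10⁻²⁴ kg·m/s.
KE = p²/(2m) = 3.266 × 10⁻¹⁷ J.
V = KE/e = 3.266 × 10⁻¹⁷ / (1.602 × 10⁻¹⁹) = 204 V.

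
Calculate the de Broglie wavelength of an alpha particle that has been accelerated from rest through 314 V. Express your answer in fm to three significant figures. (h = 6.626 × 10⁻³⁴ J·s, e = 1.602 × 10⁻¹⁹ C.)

λ = 573 fm

KE = 2eV = 2 × 1.602 × 10⁻¹⁹ × 314.0 = 1.006 × 10⁻¹⁶ J.
p = √(2mKE) = √(2 × 6.645 × 10⁻²⁷ × 1.006 × 10⁻¹⁶) = 1.156 × 10⁻²¹ kg·m/s.
λ = h/p = 6.626 × 10⁻³⁴ / 1.156 × 10⁻²¹ = 5.73 × 10⁻¹³ m = 573 fm.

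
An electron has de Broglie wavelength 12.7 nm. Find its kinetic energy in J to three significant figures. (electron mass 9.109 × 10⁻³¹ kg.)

KE = 1.49 × 10⁻²¹ J

p = h/λ = 6.626 × 10⁻³⁴ / 1.270 × 10⁻⁸ = 5.217 × 10⁻²⁶ kg·m/s.
KE = p²/(2m) = (5.217 × 10⁻²⁶)² / (2 × 9.109 × 10⁻³¹) = 1.494 × 10⁻²¹ J = 1.49 × 10⁻²¹ J.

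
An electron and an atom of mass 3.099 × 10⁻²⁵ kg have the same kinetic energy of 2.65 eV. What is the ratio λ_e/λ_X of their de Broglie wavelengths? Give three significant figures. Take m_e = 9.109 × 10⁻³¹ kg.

At fixed KE, p = √(2mKE) so λ = h/p ∝ 1/√m.
λ_e/λ_X = √(m_X/m_e) = √(3.099 × 10⁻²⁵/9.109 × 10⁻³¹) = √(3.402 × 10⁵) = 583.

λ_e/λ_X = 583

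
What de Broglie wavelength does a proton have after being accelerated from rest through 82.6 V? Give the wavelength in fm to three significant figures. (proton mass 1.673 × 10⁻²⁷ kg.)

λ = 3150 fm

KE = eV = 1.602 × 10⁻¹⁹ × 82.60 = 1.323 × 10⁻¹⁷ J.
p = √(2mKE) = √(2 × 1.673 × 10⁻²⁷ × 1.323 × 10⁻¹⁷) = 2.104 × 10⁻²² kg·m/s.
λ = h/p = 6.626 × 10⁻³⁴ / 2.104 × 10⁻²² = 3.15 × 10⁻¹² m = 3150 fm.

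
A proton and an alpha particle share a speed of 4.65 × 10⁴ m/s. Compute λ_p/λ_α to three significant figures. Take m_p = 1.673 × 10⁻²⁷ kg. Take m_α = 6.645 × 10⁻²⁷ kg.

At fixed v, p = mv so λ = h/(mv) ∝ 1/m.
λ_p/λ_α = m_α/m_p = 6.645 × 10⁻²⁷/1.673 × 10⁻²⁷ = 3.97.

λ_p/λ_α = 3.97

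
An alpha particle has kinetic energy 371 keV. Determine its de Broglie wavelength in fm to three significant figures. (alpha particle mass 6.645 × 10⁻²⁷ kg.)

KE = 371 keV = 5.943 × 10⁻¹⁴ J.
p = √(2mKE) = √(2 × 6.645 × 10⁻²⁷ × 5.943 × 10⁻¹⁴) = 2.810 × 10⁻²⁰ kg·m/s.
λ = h/p = 6.626 × 10⁻³⁴ / 2.810 × 10⁻²⁰ = 2.36 × 10⁻¹⁴ m = 23.6 fm.

λ = 23.6 fm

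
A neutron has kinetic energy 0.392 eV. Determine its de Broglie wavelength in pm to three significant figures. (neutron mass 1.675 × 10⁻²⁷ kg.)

λ = 45.7 pm

KE = 0.392 eV = 6.280 × 10⁻²⁰ J.
p = √(2mKE) = √(2 × 1.675 × 10⁻²⁷ × 6.280 × 10⁻²⁰) = 1.450 × 10⁻²³ kg·m/s.
λ = h/p = 6.626 × 10⁻³⁴ / 1.450 × 10⁻²³ = 4.57 × 10⁻¹¹ m = 45.7 pm.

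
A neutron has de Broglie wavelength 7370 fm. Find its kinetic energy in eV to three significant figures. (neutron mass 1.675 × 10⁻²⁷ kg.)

p = h/λ = 6.626 × 10⁻³⁴ / 7.370 × 10⁻¹² = 8.991 × 10⁻²³ kg·m/s.
KE = p²/(2m) = (8.991 × 10⁻²³)² / (2 × 1.675 × 10⁻²⁷) = 2.413 × 10⁻¹⁸ J = 15.1 eV.

KE = 15.1 eV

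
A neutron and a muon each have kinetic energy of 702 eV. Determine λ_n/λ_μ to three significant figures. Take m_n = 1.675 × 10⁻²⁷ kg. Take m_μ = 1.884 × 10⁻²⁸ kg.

At fixed KE, p = √(2mKE) so λ = h/p ∝ 1/√m.
λ_n/λ_μ = √(m_μ/m_n) = √(1.884 × 10⁻²⁸/1.675 × 10⁻²⁷) = √(0.1125) = 0.335.

λ_n/λ_μ = 0.335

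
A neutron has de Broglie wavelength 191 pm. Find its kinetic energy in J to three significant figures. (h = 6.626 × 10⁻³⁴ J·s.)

p = h/λ = 6.626 × 10⁻³⁴ / 1.910 × 10⁻¹⁰ = 3.469 × 10⁻²⁴ kg·m/s.
KE = p²/(2m) = (3.469 × 10⁻²⁴)² / (2 × 1.675 × 10⁻²⁷) = 3.592 × 10⁻²¹ J = 3.59 × 10⁻²¹ J.

KE = 3.59 × 10⁻²¹ J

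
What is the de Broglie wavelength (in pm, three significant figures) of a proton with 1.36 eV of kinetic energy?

λ = 24.5 pm

KE = 1.36 eV = 2.179 × 10⁻¹⁹ J.
p = √(2mKE) = √(2 × 1.673 × 10⁻²⁷ × 2.179 × 10⁻¹⁹) = 2.700 × 10⁻²³ kg·m/s.
λ = h/p = 6.626 × 10⁻³⁴ / 2.700 × 10⁻²³ = 2.45 × 10⁻¹¹ m = 24.5 pm.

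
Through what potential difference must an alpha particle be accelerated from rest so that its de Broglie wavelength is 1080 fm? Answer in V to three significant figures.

V = 88.4 V

p = h/λ = 6.626 × 10⁻³⁴ / 1.080 × 10⁻¹² = 6.135 × 10⁻²² kg·m/s.
KE = p²/(2m) = 2.832 × 10⁻¹⁷ J.
V = KE/2e = 2.832 × 10⁻¹⁷ / (2 × 1.602 × 10⁻¹⁹) = 88.4 V.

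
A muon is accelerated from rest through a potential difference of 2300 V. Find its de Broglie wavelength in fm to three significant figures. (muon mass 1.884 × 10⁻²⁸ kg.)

KE = eV = 1.602 × 10⁻¹⁹ × 2300 = 3.685 × 10⁻¹⁶ J.
p = √(2mKE) = √(2 × 1.884 × 10⁻²⁸ × 3.685 × 10⁻¹⁶) = 3.726 × 10⁻²² kg·m/s.
λ = h/p = 6.626 × 10⁻³⁴ / 3.726 × 10⁻²² = 1.78 × 10⁻¹² m = 1780 fm.

λ = 1780 fm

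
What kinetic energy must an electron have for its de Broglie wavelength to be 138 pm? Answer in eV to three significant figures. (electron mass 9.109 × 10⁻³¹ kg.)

p = h/λ = 6.626 × 10⁻³⁴ / 1.380 × 10⁻¹⁰ = 4.801 × 10⁻²⁴ kg·m/s.
KE = p²/(2m) = (4.801 × 10⁻²⁴)² / (2 × 9.109 × 10⁻³¹) = 1.265 × 10⁻¹⁷ J = 79.0 eV.

KE = 79.0 eV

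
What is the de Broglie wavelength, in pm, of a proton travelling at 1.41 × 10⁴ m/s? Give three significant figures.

λ = 28.1 pm

p = mv = 1.673 × 10⁻²⁷ × 1.41 × 10⁴ = 2.359 × 10⁻²³ kg·m/s.
λ = h/p = 6.626 × 10⁻³⁴ / 2.359 × 10⁻²³ = 2.81 × 10⁻¹¹ m = 28.1 pm.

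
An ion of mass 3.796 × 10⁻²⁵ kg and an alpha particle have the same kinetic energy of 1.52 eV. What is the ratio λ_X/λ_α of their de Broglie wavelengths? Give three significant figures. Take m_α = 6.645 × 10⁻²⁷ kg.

λ_X/λ_α = 0.132

At fixed KE, p = √(2mKE) so λ = h/p ∝ 1/√m.
λ_X/λ_α = √(m_α/m_X) = √(6.645 × 10⁻²⁷/3.796 × 10⁻²⁵) = √(0.01751) = 0.132.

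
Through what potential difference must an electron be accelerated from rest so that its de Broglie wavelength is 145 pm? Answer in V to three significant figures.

p = h/λ = 6.626 × 10⁻³⁴ / 1.450 × 10⁻¹⁰ = 4.570 × 10⁻²⁴ kg·m/s.
KE = p²/(2m) = 1.146 × 10⁻¹⁷ J.
V = KE/e = 1.146 × 10⁻¹⁷ / (1.602 × 10⁻¹⁹) = 71.5 V.

V = 71.5 V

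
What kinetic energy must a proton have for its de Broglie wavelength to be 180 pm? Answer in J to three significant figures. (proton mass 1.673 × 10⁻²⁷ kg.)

KE = 4.05 × 10⁻²¹ J

p = h/λ = 6.626 × 10⁻³⁴ / 1.800 × 10⁻¹⁰ = 3.681 × 10⁻²⁴ kg·m/s.
KE = p²/(2m) = (3.681 × 10⁻²⁴)² / (2 × 1.673 × 10⁻²⁷) = 4.050 × 10⁻²¹ J = 4.05 × 10⁻²¹ J.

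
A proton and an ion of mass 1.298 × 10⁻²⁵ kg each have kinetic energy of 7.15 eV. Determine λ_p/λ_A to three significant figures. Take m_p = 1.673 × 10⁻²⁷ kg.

λ_p/λ_A = 8.81

At fixed KE, p = √(2mKE) so λ = h/p ∝ 1/√m.
λ_p/λ_A = √(m_A/m_p) = √(1.298 × 10⁻²⁵/1.673 × 10⁻²⁷) = √(77.59) = 8.81.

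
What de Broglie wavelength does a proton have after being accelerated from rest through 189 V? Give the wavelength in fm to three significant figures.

λ = 2080 fm

KE = eV = 1.602 × 10⁻¹⁹ × 189.0 = 3.028 × 10⁻¹⁷ J.
p = √(2mKE) = √(2 × 1.673 × 10⁻²⁷ × 3.028 × 10⁻¹⁷) = 3.183 × 10⁻²² kg·m/s.
λ = h/p = 6.626 × 10⁻³⁴ / 3.183 × 10⁻²² = 2.08 × 10⁻¹² m = 2080 fm.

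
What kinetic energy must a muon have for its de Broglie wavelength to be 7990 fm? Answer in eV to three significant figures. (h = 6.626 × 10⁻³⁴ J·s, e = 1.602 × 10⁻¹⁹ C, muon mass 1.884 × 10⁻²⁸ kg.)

KE = 114 eV

p = h/λ = 6.626 × 10⁻³⁴ / 7.990 × 10⁻¹² = 8.293 × 10⁻²³ kg·m/s.
KE = p²/(2m) = (8.293 × 10⁻²³)² / (2 × 1.884 × 10⁻²⁸) = 1.825 × 10⁻¹⁷ J = 114 eV.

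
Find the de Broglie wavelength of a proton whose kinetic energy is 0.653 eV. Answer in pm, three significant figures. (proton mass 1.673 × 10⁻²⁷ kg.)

λ = 35.4 pm

KE = 0.653 eV = 1.046 × 10⁻¹⁹ J.
p = √(2mKE) = √(2 × 1.673 × 10⁻²⁷ × 1.046 × 10⁻¹⁹) = 1.871 × 10⁻²³ kg·m/s.
λ = h/p = 6.626 × 10⁻³⁴ / 1.871 × 10⁻²³ = 3.54 × 10⁻¹¹ m = 35.4 pm.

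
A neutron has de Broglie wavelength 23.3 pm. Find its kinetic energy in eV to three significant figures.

KE = 1.51 eV

p = h/λ = 6.626 × 10⁻³⁴ / 2.330 × 10⁻¹¹ = 2.844 × 10⁻²³ kg·m/s.
KE = p²/(2m) = (2.844 × 10⁻²³)² / (2 × 1.675 × 10⁻²⁷) = 2.414 × 10⁻¹⁹ J = 1.51 eV.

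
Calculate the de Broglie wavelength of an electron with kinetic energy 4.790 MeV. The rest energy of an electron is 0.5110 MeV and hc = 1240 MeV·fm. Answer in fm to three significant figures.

λ = 235 fm

Total energy E = KE + m₀c² = 4.790 + 0.5110 = 5.3010 MeV.
(pc)² = E² − (m₀c²)² = (5.3010)² − (0.5110)² = 27.84 MeV², so pc = 5.276 MeV.
λ = hc/(pc) = 1240 MeV·fm / 5.276 MeV = 235 fm.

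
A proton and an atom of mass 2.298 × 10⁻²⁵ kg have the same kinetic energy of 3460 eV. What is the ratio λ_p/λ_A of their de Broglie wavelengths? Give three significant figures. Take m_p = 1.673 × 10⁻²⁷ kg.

λ_p/λ_A = 11.7

At fixed KE, p = √(2mKE) so λ = h/p ∝ 1/√m.
λ_p/λ_A = √(m_A/m_p) = √(2.298 × 10⁻²⁵/1.673 × 10⁻²⁷) = √(137.4) = 11.7.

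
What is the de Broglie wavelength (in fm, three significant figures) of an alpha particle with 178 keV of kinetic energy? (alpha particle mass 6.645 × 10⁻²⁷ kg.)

λ = 34.0 fm

KE = 178 keV = 2.852 × 10⁻¹⁴ J.
p = √(2mKE) = √(2 × 6.645 × 10⁻²⁷ × 2.852 × 10⁻¹⁴) = 1.947 × 10⁻²⁰ kg·m/s.
λ = h/p = 6.626 × 10⁻³⁴ / 1.947 × 10⁻²⁰ = 3.40 × 10⁻¹⁴ m = 34.0 fm.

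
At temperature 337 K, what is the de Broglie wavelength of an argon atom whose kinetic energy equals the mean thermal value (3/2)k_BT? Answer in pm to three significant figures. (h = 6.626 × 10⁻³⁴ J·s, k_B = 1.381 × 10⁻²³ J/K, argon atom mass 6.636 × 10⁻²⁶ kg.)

λ = 21.8 pm

KE = (3/2)k_BT = 1.5 × 1.381 × 10⁻²³ × 337 = 6.981 × 10⁻²¹ J.
p = √(2mKE) = √(2 × 6.636 × 10⁻²⁶ × 6.981 × 10⁻²¹) = 3.044 × 10⁻²³ kg·m/s.
λ = h/p = 2.18 × 10⁻¹¹ m = 21.8 pm.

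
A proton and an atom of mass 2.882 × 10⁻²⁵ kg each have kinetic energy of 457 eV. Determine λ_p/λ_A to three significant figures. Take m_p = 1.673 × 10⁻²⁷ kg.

At fixed KE, p = √(2mKE) so λ = h/p ∝ 1/√m.
λ_p/λ_A = √(m_A/m_p) = √(2.882 × 10⁻²⁵/1.673 × 10⁻²⁷) = √(172.3) = 13.1.

λ_p/λ_A = 13.1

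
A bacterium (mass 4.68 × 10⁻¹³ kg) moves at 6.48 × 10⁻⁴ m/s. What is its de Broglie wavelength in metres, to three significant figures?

p = mv = 4.68 × 10⁻¹³ × 6.48 × 10⁻⁴ = 3.033 × 10⁻¹⁶ kg·m/s.
λ = h/p = 6.626 × 10⁻³⁴ / 3.033 × 10⁻¹⁶ = 2.18 × 10⁻¹⁸ m.

λ = 2.18 × 10⁻¹⁸ m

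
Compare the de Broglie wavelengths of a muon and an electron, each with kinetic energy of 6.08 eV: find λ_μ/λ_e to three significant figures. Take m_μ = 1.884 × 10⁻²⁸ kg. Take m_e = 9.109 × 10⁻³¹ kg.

At fixed KE, p = √(2mKE) so λ = h/p ∝ 1/√m.
λ_μ/λ_e = √(m_e/m_μ) = √(9.109 × 10⁻³¹/1.884 × 10⁻²⁸) = √(4.835 × 10⁻³) = 0.0695.

λ_μ/λ_e = 0.0695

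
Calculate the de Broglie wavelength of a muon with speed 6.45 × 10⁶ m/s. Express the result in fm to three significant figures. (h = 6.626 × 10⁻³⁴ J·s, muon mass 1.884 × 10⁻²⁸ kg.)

λ = 545 fm

p = mv = 1.884 × 10⁻²⁸ × 6.45 × 10⁶ = 1.215 × 10⁻²¹ kg·m/s.
λ = h/p = 6.626 × 10⁻³⁴ / 1.215 × 10⁻²¹ = 5.45 × 10⁻¹³ m = 545 fm.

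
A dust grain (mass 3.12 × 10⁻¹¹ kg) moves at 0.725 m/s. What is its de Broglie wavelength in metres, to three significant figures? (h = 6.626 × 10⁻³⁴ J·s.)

p = mv = 3.12 × 10⁻¹¹ × 0.725 = 2.262 × 10⁻¹¹ kg·m/s.
λ = h/p = 6.626 × 10⁻³⁴ / 2.262 × 10⁻¹¹ = 2.93 × 10⁻²³ m.

λ = 2.93 × 10⁻²³ m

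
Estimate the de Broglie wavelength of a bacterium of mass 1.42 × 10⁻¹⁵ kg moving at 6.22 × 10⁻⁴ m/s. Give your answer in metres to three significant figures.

p = mv = 1.42 × 10⁻¹⁵ × 6.22 × 10⁻⁴ = 8.832 × 10⁻¹⁹ kg·m/s.
λ = h/p = 6.626 × 10⁻³⁴ / 8.832 × 10⁻¹⁹ = 7.50 × 10⁻¹⁶ m.

λ = 7.50 × 10⁻¹⁶ m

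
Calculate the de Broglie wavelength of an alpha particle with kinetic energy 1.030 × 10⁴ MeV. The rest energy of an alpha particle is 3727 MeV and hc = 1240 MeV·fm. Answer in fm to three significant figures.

λ = 0.0917 fm

Total energy E = KE + m₀c² = 1.030 × 10⁴ + 3727 = 14027 MeV.
(pc)² = E² − (m₀c²)² = (14027)² − (3727)² = 1.829 × 10⁸ MeV², so pc = 1.352 × 10⁴ MeV.
λ = hc/(pc) = 1240 MeV·fm / 1.352 × 10⁴ MeV = 0.0917 fm.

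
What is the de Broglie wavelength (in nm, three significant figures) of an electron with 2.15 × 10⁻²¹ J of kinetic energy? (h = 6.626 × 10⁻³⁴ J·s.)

p = √(2mKE) = √(2 × 9.109 × 10⁻³¹ × 2.150 × 10⁻²¹) = 6.258 × 10⁻²⁶ kg·m/s.
λ = h/p = 6.626 × 10⁻³⁴ / 6.258 × 10⁻²⁶ = 1.06 × 10⁻⁸ m = 10.6 nm.

λ = 10.6 nm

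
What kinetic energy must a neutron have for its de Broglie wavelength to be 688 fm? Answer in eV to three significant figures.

p = h/λ = 6.626 × 10⁻³⁴ / 6.880 × 10⁻¹³ = 9.631 × 10⁻²² kg·m/s.
KE = p²/(2m) = (9.631 × 10⁻²²)² / (2 × 1.675 × 10⁻²⁷) = 2.769 × 10⁻¹⁶ J = 1730 eV.

KE = 1730 eV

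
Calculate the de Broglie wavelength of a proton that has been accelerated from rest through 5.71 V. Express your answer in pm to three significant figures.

KE = eV = 1.602 × 10⁻¹⁹ × 5.710 = 9.147 × 10⁻¹⁹ J.
p = √(2mKE) = √(2 × 1.673 × 10⁻²⁷ × 9.147 × 10⁻¹⁹) = 5.532 × 10⁻²³ kg·m/s.
λ = h/p = 6.626 × 10⁻³⁴ / 5.532 × 10⁻²³ = 1.20 × 10⁻¹¹ m = 12.0 pm.

λ = 12.0 pm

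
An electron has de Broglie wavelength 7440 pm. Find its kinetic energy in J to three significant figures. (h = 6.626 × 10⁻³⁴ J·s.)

KE = 4.35 × 10⁻²¹ J

p = h/λ = 6.626 × 10⁻³⁴ / 7.440 × 10⁻⁹ = 8.906 × 10⁻²⁶ kg·m/s.
KE = p²/(2m) = (8.906 × 10⁻²⁶)² / (2 × 9.109 × 10⁻³¹) = 4.354 × 10⁻²¹ J = 4.35 × 10⁻²¹ J.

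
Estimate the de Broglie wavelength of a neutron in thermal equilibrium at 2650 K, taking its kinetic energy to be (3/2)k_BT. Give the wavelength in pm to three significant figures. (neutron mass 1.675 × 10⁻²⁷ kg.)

λ = 48.9 pm

KE = (3/2)k_BT = 1.5 × 1.381 × 10⁻²³ × 2650 = 5.489 × 10⁻²⁰ J.
p = √(2mKE) = √(2 × 1.675 × 10⁻²⁷ × 5.489 × 10⁻²⁰) = 1.356 × 10⁻²³ kg·m/s.
λ = h/p = 4.89 × 10⁻¹¹ m = 48.9 pm.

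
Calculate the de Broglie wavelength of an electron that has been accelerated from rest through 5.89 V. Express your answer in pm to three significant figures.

KE = eV = 1.602 × 10⁻¹⁹ × 5.890 = 9.436 × 10⁻¹⁹ J.
p = √(2mKE) = √(2 × 9.109 × 10⁻³¹ × 9.436 × 10⁻¹⁹) = 1.311 × 10⁻²⁴ kg·m/s.
λ = h/p = 6.626 × 10⁻³⁴ / 1.311 × 10⁻²⁴ = 5.05 × 10⁻¹⁰ m = 505 pm.

λ = 505 pm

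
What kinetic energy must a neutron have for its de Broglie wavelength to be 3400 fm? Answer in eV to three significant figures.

KE = 70.8 eV

p = h/λ = 6.626 × 10⁻³⁴ / 3.400 × 10⁻¹² = 1.949 × 10⁻²² kg·m/s.
KE = p²/(2m) = (1.949 × 10⁻²²)² / (2 × 1.675 × 10⁻²⁷) = 1.134 × 10⁻¹⁷ J = 70.8 eV.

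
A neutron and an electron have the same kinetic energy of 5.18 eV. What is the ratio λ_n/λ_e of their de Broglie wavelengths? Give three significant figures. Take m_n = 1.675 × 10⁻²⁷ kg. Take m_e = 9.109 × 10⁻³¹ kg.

λ_n/λ_e = 0.0233

At fixed KE, p = √(2mKE) so λ = h/p ∝ 1/√m.
λ_n/λ_e = √(m_e/m_n) = √(9.109 × 10⁻³¹/1.675 × 10⁻²⁷) = √(5.438 × 10⁻⁴) = 0.0233.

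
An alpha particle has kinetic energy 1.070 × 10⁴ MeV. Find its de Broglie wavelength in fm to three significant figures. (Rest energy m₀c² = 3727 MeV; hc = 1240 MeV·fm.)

Total energy E = KE + m₀c² = 1.070 × 10⁴ + 3727 = 14427 MeV.
(pc)² = E² − (m₀c²)² = (14427)² − (3727)² = 1.942 × 10⁸ MeV², so pc = 1.394 × 10⁴ MeV.
λ = hc/(pc) = 1240 MeV·fm / 1.394 × 10⁴ MeV = 0.0890 fm.

λ = 0.0890 fm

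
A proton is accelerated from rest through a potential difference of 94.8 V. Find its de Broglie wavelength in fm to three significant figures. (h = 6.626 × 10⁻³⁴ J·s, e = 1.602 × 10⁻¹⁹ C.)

λ = 2940 fm

KE = eV = 1.602 × 10⁻¹⁹ × 94.80 = 1.519 × 10⁻¹⁷ J.
p = √(2mKE) = √(2 × 1.673 × 10⁻²⁷ × 1.519 × 10⁻¹⁷) = 2.254 × 10⁻²² kg·m/s.
λ = h/p = 6.626 × 10⁻³⁴ / 2.254 × 10⁻²² = 2.94 × 10⁻¹² m = 2940 fm.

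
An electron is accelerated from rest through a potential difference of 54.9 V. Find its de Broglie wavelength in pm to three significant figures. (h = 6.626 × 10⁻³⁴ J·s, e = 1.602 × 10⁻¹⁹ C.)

λ = 166 pm

KE = eV = 1.602 × 10⁻¹⁹ × 54.90 = 8.795 × 10⁻¹⁸ J.
p = √(2mKE) = √(2 × 9.109 × 10⁻³¹ × 8.795 × 10⁻¹⁸) = 4.003 × 10⁻²⁴ kg·m/s.
λ = h/p = 6.626 × 10⁻³⁴ / 4.003 × 10⁻²⁴ = 1.66 × 10⁻¹⁰ m = 166 pm.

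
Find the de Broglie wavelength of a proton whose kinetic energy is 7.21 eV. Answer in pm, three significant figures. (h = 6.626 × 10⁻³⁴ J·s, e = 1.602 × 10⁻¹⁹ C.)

λ = 10.7 pm

KE = 7.21 eV = 1.155 × 10⁻¹⁸ J.
p = √(2mKE) = √(2 × 1.673 × 10⁻²⁷ × 1.155 × 10⁻¹⁸) = 6.217 × 10⁻²³ kg·m/s.
λ = h/p = 6.626 × 10⁻³⁴ / 6.217 × 10⁻²³ = 1.07 × 10⁻¹¹ m = 10.7 pm.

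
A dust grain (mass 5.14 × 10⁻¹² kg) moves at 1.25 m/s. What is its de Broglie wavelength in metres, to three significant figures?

p = mv = 5.14 × 10⁻¹² × 1.25 = 6.425 × 10⁻¹² kg·m/s.
λ = h/p = 6.626 × 10⁻³⁴ / 6.425 × 10⁻¹² = 1.03 × 10⁻²² m.

λ = 1.03 × 10⁻²² m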